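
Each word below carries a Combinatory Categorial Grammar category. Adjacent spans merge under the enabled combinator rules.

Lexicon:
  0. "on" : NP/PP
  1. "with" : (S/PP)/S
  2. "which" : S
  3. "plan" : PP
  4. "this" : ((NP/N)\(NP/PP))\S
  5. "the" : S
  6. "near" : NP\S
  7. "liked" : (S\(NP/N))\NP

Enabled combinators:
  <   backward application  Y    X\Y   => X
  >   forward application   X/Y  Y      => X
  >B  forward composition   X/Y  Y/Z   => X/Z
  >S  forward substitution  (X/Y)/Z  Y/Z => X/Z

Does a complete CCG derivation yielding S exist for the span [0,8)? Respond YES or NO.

[0,8] S   <
  [0,5] NP/N   <
    [0,1] "on" : NP/PP
    [1,5] (NP/N)\(NP/PP)   <
      [1,4] S   >
        [1,3] S/PP   >
          [1,2] "with" : (S/PP)/S
          [2,3] "which" : S
        [3,4] "plan" : PP
      [4,5] "this" : ((NP/N)\(NP/PP))\S
  [5,8] S\(NP/N)   <
    [5,7] NP   <
      [5,6] "the" : S
      [6,7] "near" : NP\S
    [7,8] "liked" : (S\(NP/N))\NP

YES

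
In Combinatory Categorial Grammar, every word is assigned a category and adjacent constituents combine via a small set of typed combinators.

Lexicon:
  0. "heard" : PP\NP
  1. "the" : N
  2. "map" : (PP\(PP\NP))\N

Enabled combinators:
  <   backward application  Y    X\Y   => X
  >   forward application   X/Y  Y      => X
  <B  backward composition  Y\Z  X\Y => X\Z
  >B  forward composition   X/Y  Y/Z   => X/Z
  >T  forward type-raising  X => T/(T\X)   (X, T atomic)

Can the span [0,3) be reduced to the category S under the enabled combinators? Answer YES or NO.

PP\NP N (PP\(PP\NP))\N
CKY chart[0,3] = {N/(N\PP), NP/(NP\PP), PP, PP/(PP\PP), S/(S\PP)}; S ∉ chart

NO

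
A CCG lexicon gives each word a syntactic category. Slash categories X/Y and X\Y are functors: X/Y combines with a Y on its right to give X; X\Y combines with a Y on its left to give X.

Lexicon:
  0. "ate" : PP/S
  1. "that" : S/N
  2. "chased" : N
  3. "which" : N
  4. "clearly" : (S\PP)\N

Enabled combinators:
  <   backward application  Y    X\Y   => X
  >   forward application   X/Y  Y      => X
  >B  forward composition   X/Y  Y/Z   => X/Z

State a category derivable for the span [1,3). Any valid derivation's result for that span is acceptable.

S

[0,5] S   <
  [0,3] PP   >
    [0,1] "ate" : PP/S
    [1,3] S   >
      [1,2] "that" : S/N
      [2,3] "chased" : N
  [3,5] S\PP   <
    [3,4] "which" : N
    [4,5] "clearly" : (S\PP)\N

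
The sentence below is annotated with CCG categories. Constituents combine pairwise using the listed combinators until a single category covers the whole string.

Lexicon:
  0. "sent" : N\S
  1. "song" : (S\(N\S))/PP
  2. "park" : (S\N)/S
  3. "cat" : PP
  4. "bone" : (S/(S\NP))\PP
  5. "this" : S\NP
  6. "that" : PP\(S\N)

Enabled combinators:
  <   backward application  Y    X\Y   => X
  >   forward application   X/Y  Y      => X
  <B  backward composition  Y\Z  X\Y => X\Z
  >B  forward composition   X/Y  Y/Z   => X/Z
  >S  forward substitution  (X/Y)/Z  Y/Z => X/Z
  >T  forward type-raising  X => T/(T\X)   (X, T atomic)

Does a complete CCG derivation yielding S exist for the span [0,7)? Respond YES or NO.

[0,7] S   <
  [0,1] "sent" : N\S
  [1,7] S\(N\S)   >
    [1,2] "song" : (S\(N\S))/PP
    [2,7] PP   <
      [2,6] S\N   >
        [2,3] "park" : (S\N)/S
        [3,6] S   >
          [3,5] S/(S\NP)   <
            [3,4] "cat" : PP
            [4,5] "bone" : (S/(S\NP))\PP
          [5,6] "this" : S\NP
      [6,7] "that" : PP\(S\N)

YES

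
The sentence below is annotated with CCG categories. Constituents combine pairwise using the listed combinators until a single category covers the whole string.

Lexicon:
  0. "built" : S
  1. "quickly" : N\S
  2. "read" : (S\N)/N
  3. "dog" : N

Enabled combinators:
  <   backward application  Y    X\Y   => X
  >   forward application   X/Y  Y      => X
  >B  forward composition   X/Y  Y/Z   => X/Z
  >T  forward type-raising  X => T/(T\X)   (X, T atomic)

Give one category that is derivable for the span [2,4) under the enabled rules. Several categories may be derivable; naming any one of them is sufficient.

[0,4] S   <
  [0,2] N   >
    [0,1] N/(N\S)   >T
      [0,1] "built" : S
    [1,2] "quickly" : N\S
  [2,4] S\N   >
    [2,3] "read" : (S\N)/N
    [3,4] "dog" : N

S\N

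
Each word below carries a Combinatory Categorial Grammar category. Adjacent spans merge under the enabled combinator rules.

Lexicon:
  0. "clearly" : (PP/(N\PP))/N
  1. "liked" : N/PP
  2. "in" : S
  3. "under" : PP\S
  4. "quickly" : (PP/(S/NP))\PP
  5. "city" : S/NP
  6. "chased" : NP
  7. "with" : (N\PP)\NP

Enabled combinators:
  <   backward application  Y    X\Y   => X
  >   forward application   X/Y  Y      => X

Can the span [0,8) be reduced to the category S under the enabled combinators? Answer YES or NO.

NO

(PP/(N\PP))/N N/PP S PP\S (PP/(S/NP))\PP S/NP NP (N\PP)\NP
CKY chart[0,8] = {PP}; S ∉ chart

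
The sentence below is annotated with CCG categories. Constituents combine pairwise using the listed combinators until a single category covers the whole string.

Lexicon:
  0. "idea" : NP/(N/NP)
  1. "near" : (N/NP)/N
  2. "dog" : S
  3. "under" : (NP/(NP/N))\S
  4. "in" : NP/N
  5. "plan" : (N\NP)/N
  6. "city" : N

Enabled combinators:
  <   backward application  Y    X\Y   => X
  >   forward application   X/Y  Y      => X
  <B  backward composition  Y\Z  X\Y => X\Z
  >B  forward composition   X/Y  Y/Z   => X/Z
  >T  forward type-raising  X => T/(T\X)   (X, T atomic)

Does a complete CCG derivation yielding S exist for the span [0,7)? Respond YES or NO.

NP/(N/NP) (N/NP)/N S (NP/(NP/N))\S NP/N (N\NP)/N N
CKY chart[0,7] = {N/(N\NP), NP, NP/(NP\NP), NP/(N\N), PP/(PP\NP), S/(S\NP)}; S ∉ chart

NO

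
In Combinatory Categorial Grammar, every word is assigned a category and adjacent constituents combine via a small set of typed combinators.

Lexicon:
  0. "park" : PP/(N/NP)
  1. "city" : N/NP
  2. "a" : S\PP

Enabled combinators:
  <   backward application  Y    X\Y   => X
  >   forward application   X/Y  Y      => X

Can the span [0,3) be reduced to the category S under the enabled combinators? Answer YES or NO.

[0,3] S   <
  [0,2] PP   >
    [0,1] "park" : PP/(N/NP)
    [1,2] "city" : N/NP
  [2,3] "a" : S\PP

YES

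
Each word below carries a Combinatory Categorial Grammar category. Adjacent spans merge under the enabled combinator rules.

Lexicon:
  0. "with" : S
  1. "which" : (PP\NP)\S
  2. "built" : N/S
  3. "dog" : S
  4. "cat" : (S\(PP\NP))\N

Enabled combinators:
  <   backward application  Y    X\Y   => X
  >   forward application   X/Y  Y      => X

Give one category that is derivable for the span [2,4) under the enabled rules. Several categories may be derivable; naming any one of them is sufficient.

[0,5] S   <
  [0,2] PP\NP   <
    [0,1] "with" : S
    [1,2] "which" : (PP\NP)\S
  [2,5] S\(PP\NP)   <
    [2,4] N   >
      [2,3] "built" : N/S
      [3,4] "dog" : S
    [4,5] "cat" : (S\(PP\NP))\N

N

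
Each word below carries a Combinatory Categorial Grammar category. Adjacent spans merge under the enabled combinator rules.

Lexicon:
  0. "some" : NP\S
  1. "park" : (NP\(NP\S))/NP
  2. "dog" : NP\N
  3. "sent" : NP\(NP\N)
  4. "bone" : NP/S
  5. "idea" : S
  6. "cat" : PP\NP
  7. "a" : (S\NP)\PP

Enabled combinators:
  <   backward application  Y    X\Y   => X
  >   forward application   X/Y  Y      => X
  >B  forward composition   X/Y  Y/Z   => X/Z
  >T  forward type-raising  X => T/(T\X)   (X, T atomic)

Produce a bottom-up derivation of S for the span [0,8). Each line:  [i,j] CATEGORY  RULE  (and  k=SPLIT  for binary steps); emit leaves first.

[0,8] S   <
  [0,4] NP   <
    [0,1] "some" : NP\S
    [1,4] NP\(NP\S)   >
      [1,2] "park" : (NP\(NP\S))/NP
      [2,4] NP   <
        [2,3] "dog" : NP\N
        [3,4] "sent" : NP\(NP\N)
  [4,8] S\NP   <
    [4,7] PP   <
      [4,6] NP   >
        [4,5] "bone" : NP/S
        [5,6] "idea" : S
      [6,7] "cat" : PP\NP
    [7,8] "a" : (S\NP)\PP

[0,1] NP\S  lex  "some"
[1,2] (NP\(NP\S))/NP  lex  "park"
[2,3] NP\N  lex  "dog"
[3,4] NP\(NP\N)  lex  "sent"
[2,4] NP  <  k=3
[1,4] NP\(NP\S)  >  k=2
[0,4] NP  <  k=1
[4,5] NP/S  lex  "bone"
[5,6] S  lex  "idea"
[4,6] NP  >  k=5
[6,7] PP\NP  lex  "cat"
[4,7] PP  <  k=6
[7,8] (S\NP)\PP  lex  "a"
[4,8] S\NP  <  k=7
[0,8] S  <  k=4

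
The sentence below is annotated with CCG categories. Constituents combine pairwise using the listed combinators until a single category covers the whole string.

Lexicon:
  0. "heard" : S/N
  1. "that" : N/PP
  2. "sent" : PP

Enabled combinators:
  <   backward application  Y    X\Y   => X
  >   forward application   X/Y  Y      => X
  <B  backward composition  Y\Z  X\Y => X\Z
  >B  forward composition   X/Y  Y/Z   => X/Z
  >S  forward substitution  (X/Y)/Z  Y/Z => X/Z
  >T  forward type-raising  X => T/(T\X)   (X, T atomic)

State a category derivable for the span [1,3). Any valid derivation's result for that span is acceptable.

[0,3] S   >
  [0,1] "heard" : S/N
  [1,3] N   >
    [1,2] "that" : N/PP
    [2,3] "sent" : PP

N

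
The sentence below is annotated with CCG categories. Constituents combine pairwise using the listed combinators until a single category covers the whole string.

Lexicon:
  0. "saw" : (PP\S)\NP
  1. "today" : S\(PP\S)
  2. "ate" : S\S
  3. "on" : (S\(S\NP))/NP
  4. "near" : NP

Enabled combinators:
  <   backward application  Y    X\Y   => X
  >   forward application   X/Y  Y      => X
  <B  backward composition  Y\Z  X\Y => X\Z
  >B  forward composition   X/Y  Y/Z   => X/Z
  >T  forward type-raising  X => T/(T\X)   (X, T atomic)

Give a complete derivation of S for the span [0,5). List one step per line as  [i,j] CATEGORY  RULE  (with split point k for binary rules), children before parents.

[0,1] (PP\S)\NP  lex  "saw"
[1,2] S\(PP\S)  lex  "today"
[0,2] S\NP  <B  k=1
[2,3] S\S  lex  "ate"
[0,3] S\NP  <B  k=2
[3,4] (S\(S\NP))/NP  lex  "on"
[4,5] NP  lex  "near"
[3,5] S\(S\NP)  >  k=4
[0,5] S  <  k=3

[0,5] S   <
  [0,3] S\NP   <B
    [0,2] S\NP   <B
      [0,1] "saw" : (PP\S)\NP
      [1,2] "today" : S\(PP\S)
    [2,3] "ate" : S\S
  [3,5] S\(S\NP)   >
    [3,4] "on" : (S\(S\NP))/NP
    [4,5] "near" : NP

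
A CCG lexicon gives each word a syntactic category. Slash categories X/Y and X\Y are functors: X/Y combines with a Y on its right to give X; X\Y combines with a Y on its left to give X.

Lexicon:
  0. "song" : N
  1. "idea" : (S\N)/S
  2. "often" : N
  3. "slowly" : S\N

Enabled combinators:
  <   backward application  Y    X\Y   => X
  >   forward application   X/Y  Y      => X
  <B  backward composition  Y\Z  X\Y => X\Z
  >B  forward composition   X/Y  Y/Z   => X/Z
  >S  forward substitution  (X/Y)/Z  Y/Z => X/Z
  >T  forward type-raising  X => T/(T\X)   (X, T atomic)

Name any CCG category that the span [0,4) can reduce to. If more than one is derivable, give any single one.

[0,4] S   >
  [0,1] S/(S\N)   >T
    [0,1] "song" : N
  [1,4] S\N   >
    [1,2] "idea" : (S\N)/S
    [2,4] S   >
      [2,3] S/(S\N)   >T
        [2,3] "often" : N
      [3,4] "slowly" : S\N

S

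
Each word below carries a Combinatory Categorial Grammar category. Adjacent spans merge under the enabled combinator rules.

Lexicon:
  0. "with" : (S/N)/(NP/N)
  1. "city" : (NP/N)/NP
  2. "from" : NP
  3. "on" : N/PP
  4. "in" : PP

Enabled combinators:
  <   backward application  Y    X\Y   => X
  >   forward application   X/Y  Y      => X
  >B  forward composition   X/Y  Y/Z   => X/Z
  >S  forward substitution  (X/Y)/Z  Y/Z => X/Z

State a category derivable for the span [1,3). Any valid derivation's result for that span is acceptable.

NP/N

[0,5] S   >
  [0,3] S/N   >
    [0,1] "with" : (S/N)/(NP/N)
    [1,3] NP/N   >
      [1,2] "city" : (NP/N)/NP
      [2,3] "from" : NP
  [3,5] N   >
    [3,4] "on" : N/PP
    [4,5] "in" : PP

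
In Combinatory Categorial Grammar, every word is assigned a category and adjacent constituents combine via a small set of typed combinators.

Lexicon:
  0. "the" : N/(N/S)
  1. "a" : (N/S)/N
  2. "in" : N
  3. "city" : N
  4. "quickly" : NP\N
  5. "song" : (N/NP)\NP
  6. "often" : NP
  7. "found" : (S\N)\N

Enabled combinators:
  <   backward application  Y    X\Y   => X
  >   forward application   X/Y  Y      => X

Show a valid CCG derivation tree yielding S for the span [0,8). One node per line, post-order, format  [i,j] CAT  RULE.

[0,8] S   <
  [0,3] N   >
    [0,1] "the" : N/(N/S)
    [1,3] N/S   >
      [1,2] "a" : (N/S)/N
      [2,3] "in" : N
  [3,8] S\N   <
    [3,7] N   >
      [3,6] N/NP   <
        [3,5] NP   <
          [3,4] "city" : N
          [4,5] "quickly" : NP\N
        [5,6] "song" : (N/NP)\NP
      [6,7] "often" : NP
    [7,8] "found" : (S\N)\N

[0,1] N/(N/S)  lex  "the"
[1,2] (N/S)/N  lex  "a"
[2,3] N  lex  "in"
[1,3] N/S  >  k=2
[0,3] N  >  k=1
[3,4] N  lex  "city"
[4,5] NP\N  lex  "quickly"
[3,5] NP  <  k=4
[5,6] (N/NP)\NP  lex  "song"
[3,6] N/NP  <  k=5
[6,7] NP  lex  "often"
[3,7] N  >  k=6
[7,8] (S\N)\N  lex  "found"
[3,8] S\N  <  k=7
[0,8] S  <  k=3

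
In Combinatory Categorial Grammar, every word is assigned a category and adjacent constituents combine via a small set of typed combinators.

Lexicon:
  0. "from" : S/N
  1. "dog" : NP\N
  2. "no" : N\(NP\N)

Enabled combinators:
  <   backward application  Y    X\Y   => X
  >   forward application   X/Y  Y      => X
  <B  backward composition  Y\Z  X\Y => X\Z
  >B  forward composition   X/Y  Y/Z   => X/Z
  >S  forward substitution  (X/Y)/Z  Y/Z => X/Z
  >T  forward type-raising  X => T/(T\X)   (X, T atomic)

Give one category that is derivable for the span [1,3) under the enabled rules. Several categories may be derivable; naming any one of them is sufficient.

N

[0,3] S   >
  [0,1] "from" : S/N
  [1,3] N   <
    [1,2] "dog" : NP\N
    [2,3] "no" : N\(NP\N)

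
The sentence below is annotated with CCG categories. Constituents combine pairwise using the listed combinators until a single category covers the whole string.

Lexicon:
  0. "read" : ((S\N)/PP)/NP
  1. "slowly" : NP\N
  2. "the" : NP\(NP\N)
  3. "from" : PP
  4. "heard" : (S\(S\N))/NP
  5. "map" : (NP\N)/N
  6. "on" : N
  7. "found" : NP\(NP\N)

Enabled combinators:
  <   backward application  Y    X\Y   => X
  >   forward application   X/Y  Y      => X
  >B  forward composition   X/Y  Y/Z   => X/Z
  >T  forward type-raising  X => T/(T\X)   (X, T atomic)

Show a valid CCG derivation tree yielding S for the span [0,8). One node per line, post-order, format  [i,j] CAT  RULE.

[0,1] ((S\N)/PP)/NP  lex  "read"
[1,2] NP\N  lex  "slowly"
[2,3] NP\(NP\N)  lex  "the"
[1,3] NP  <  k=2
[0,3] (S\N)/PP  >  k=1
[3,4] PP  lex  "from"
[0,4] S\N  >  k=3
[4,5] (S\(S\N))/NP  lex  "heard"
[5,6] (NP\N)/N  lex  "map"
[6,7] N  lex  "on"
[5,7] NP\N  >  k=6
[7,8] NP\(NP\N)  lex  "found"
[5,8] NP  <  k=7
[4,8] S\(S\N)  >  k=5
[0,8] S  <  k=4

[0,8] S   <
  [0,4] S\N   >
    [0,3] (S\N)/PP   >
      [0,1] "read" : ((S\N)/PP)/NP
      [1,3] NP   <
        [1,2] "slowly" : NP\N
        [2,3] "the" : NP\(NP\N)
    [3,4] "from" : PP
  [4,8] S\(S\N)   >
    [4,5] "heard" : (S\(S\N))/NP
    [5,8] NP   <
      [5,7] NP\N   >
        [5,6] "map" : (NP\N)/N
        [6,7] "on" : N
      [7,8] "found" : NP\(NP\N)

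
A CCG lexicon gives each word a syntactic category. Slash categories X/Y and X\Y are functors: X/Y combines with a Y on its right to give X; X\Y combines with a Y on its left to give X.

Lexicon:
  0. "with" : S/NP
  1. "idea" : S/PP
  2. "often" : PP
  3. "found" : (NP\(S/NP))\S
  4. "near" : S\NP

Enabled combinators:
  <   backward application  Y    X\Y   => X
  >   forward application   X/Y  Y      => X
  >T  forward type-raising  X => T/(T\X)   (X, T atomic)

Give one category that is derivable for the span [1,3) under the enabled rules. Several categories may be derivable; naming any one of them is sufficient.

[0,5] S   <
  [0,4] NP   <
    [0,1] "with" : S/NP
    [1,4] NP\(S/NP)   <
      [1,3] S   >
        [1,2] "idea" : S/PP
        [2,3] "often" : PP
      [3,4] "found" : (NP\(S/NP))\S
  [4,5] "near" : S\NP

S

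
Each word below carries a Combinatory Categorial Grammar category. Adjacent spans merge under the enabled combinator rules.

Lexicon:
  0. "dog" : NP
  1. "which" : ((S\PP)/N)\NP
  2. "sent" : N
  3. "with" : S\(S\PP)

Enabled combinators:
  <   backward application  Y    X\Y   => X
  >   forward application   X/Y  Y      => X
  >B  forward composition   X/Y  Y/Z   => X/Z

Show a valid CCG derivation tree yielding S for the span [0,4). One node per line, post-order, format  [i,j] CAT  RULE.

[0,1] NP  lex  "dog"
[1,2] ((S\PP)/N)\NP  lex  "which"
[0,2] (S\PP)/N  <  k=1
[2,3] N  lex  "sent"
[0,3] S\PP  >  k=2
[3,4] S\(S\PP)  lex  "with"
[0,4] S  <  k=3

[0,4] S   <
  [0,3] S\PP   >
    [0,2] (S\PP)/N   <
      [0,1] "dog" : NP
      [1,2] "which" : ((S\PP)/N)\NP
    [2,3] "sent" : N
  [3,4] "with" : S\(S\PP)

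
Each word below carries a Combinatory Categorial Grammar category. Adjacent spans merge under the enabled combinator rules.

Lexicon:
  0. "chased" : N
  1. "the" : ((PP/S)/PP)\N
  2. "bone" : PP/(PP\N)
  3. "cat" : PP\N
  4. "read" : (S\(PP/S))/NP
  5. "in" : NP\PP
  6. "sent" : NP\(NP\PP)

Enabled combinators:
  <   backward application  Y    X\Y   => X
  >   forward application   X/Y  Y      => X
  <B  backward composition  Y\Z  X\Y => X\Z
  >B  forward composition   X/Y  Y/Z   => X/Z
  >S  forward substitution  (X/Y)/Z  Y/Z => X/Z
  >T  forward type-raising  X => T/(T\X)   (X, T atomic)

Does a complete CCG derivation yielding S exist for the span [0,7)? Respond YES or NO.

[0,7] S   <
  [0,4] PP/S   >
    [0,2] (PP/S)/PP   <
      [0,1] "chased" : N
      [1,2] "the" : ((PP/S)/PP)\N
    [2,4] PP   >
      [2,3] "bone" : PP/(PP\N)
      [3,4] "cat" : PP\N
  [4,7] S\(PP/S)   >
    [4,5] "read" : (S\(PP/S))/NP
    [5,7] NP   <
      [5,6] "in" : NP\PP
      [6,7] "sent" : NP\(NP\PP)

YES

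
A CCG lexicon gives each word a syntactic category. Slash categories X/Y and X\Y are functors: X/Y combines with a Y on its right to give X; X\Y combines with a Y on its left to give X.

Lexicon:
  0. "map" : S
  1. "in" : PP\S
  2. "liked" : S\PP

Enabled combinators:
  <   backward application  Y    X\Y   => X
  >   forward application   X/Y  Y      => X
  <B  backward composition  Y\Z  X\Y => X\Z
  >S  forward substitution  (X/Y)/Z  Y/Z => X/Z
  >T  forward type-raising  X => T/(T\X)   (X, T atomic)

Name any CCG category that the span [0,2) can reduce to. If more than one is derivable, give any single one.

PP

[0,3] S   <
  [0,2] PP   >
    [0,1] PP/(PP\S)   >T
      [0,1] "map" : S
    [1,2] "in" : PP\S
  [2,3] "liked" : S\PP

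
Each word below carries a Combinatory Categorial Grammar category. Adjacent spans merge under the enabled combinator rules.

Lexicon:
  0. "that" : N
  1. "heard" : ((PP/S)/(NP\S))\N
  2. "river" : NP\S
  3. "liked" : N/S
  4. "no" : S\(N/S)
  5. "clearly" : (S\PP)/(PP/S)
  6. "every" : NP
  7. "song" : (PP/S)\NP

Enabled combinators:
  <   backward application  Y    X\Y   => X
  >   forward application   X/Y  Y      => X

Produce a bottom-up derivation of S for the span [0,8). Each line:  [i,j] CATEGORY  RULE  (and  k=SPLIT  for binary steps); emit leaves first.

[0,1] N  lex  "that"
[1,2] ((PP/S)/(NP\S))\N  lex  "heard"
[0,2] (PP/S)/(NP\S)  <  k=1
[2,3] NP\S  lex  "river"
[0,3] PP/S  >  k=2
[3,4] N/S  lex  "liked"
[4,5] S\(N/S)  lex  "no"
[3,5] S  <  k=4
[0,5] PP  >  k=3
[5,6] (S\PP)/(PP/S)  lex  "clearly"
[6,7] NP  lex  "every"
[7,8] (PP/S)\NP  lex  "song"
[6,8] PP/S  <  k=7
[5,8] S\PP  >  k=6
[0,8] S  <  k=5

[0,8] S   <
  [0,5] PP   >
    [0,3] PP/S   >
      [0,2] (PP/S)/(NP\S)   <
        [0,1] "that" : N
        [1,2] "heard" : ((PP/S)/(NP\S))\N
      [2,3] "river" : NP\S
    [3,5] S   <
      [3,4] "liked" : N/S
      [4,5] "no" : S\(N/S)
  [5,8] S\PP   >
    [5,6] "clearly" : (S\PP)/(PP/S)
    [6,8] PP/S   <
      [6,7] "every" : NP
      [7,8] "song" : (PP/S)\NP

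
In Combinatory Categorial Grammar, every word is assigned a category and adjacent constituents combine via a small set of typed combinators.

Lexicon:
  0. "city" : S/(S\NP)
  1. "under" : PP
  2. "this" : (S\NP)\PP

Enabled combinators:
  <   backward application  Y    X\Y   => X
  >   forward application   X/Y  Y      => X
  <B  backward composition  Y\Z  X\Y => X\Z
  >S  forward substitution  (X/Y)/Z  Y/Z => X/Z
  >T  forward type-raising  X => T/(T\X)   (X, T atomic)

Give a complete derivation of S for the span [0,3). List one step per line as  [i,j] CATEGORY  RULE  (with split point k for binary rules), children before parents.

[0,1] S/(S\NP)  lex  "city"
[1,2] PP  lex  "under"
[2,3] (S\NP)\PP  lex  "this"
[1,3] S\NP  <  k=2
[0,3] S  >  k=1

[0,3] S   >
  [0,1] "city" : S/(S\NP)
  [1,3] S\NP   <
    [1,2] "under" : PP
    [2,3] "this" : (S\NP)\PP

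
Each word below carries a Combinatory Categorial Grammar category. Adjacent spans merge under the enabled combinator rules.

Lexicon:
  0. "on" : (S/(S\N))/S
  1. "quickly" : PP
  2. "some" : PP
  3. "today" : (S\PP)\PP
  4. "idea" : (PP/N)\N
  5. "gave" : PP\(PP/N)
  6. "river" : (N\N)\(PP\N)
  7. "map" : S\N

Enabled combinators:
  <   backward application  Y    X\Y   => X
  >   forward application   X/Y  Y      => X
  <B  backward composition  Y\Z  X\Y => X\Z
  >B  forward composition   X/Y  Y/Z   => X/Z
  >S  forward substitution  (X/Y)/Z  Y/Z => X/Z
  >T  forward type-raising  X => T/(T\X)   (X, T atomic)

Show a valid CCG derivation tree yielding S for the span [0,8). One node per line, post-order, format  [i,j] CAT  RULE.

[0,8] S   >
  [0,4] S/(S\N)   >
    [0,1] "on" : (S/(S\N))/S
    [1,4] S   >
      [1,2] S/(S\PP)   >T
        [1,2] "quickly" : PP
      [2,4] S\PP   <
        [2,3] "some" : PP
        [3,4] "today" : (S\PP)\PP
  [4,8] S\N   <B
    [4,7] N\N   <
      [4,6] PP\N   <B
        [4,5] "idea" : (PP/N)\N
        [5,6] "gave" : PP\(PP/N)
      [6,7] "river" : (N\N)\(PP\N)
    [7,8] "map" : S\N

[0,1] (S/(S\N))/S  lex  "on"
[1,2] PP  lex  "quickly"
[1,2] S/(S\PP)  >T
[2,3] PP  lex  "some"
[3,4] (S\PP)\PP  lex  "today"
[2,4] S\PP  <  k=3
[1,4] S  >  k=2
[0,4] S/(S\N)  >  k=1
[4,5] (PP/N)\N  lex  "idea"
[5,6] PP\(PP/N)  lex  "gave"
[4,6] PP\N  <B  k=5
[6,7] (N\N)\(PP\N)  lex  "river"
[4,7] N\N  <  k=6
[7,8] S\N  lex  "map"
[4,8] S\N  <B  k=7
[0,8] S  >  k=4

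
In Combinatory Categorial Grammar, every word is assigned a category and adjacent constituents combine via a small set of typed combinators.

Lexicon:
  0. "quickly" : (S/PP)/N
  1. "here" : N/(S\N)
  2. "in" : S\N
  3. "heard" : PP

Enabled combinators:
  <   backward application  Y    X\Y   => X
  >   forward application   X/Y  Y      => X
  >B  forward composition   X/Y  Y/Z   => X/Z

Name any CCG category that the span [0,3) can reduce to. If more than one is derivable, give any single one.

S/PP

[0,4] S   >
  [0,3] S/PP   >
    [0,1] "quickly" : (S/PP)/N
    [1,3] N   >
      [1,2] "here" : N/(S\N)
      [2,3] "in" : S\N
  [3,4] "heard" : PP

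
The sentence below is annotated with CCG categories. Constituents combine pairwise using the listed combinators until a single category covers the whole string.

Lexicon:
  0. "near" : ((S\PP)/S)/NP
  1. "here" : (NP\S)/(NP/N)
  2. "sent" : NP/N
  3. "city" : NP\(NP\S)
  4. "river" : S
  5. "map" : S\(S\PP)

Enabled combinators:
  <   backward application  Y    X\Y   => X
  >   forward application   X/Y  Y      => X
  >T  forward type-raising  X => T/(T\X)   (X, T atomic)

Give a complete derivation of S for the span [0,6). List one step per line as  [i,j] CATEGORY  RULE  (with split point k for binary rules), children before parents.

[0,6] S   <
  [0,5] S\PP   >
    [0,4] (S\PP)/S   >
      [0,1] "near" : ((S\PP)/S)/NP
      [1,4] NP   <
        [1,3] NP\S   >
          [1,2] "here" : (NP\S)/(NP/N)
          [2,3] "sent" : NP/N
        [3,4] "city" : NP\(NP\S)
    [4,5] "river" : S
  [5,6] "map" : S\(S\PP)

[0,1] ((S\PP)/S)/NP  lex  "near"
[1,2] (NP\S)/(NP/N)  lex  "here"
[2,3] NP/N  lex  "sent"
[1,3] NP\S  >  k=2
[3,4] NP\(NP\S)  lex  "city"
[1,4] NP  <  k=3
[0,4] (S\PP)/S  >  k=1
[4,5] S  lex  "river"
[0,5] S\PP  >  k=4
[5,6] S\(S\PP)  lex  "map"
[0,6] S  <  k=5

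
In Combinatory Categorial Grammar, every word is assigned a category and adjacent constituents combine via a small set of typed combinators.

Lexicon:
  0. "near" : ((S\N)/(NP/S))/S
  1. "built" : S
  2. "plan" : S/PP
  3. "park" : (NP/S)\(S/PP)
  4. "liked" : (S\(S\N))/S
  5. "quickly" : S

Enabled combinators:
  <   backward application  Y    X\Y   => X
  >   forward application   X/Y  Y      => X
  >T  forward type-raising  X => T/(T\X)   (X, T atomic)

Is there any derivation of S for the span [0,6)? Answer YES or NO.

[0,6] S   <
  [0,4] S\N   >
    [0,2] (S\N)/(NP/S)   >
      [0,1] "near" : ((S\N)/(NP/S))/S
      [1,2] "built" : S
    [2,4] NP/S   <
      [2,3] "plan" : S/PP
      [3,4] "park" : (NP/S)\(S/PP)
  [4,6] S\(S\N)   >
    [4,5] "liked" : (S\(S\N))/S
    [5,6] "quickly" : S

YES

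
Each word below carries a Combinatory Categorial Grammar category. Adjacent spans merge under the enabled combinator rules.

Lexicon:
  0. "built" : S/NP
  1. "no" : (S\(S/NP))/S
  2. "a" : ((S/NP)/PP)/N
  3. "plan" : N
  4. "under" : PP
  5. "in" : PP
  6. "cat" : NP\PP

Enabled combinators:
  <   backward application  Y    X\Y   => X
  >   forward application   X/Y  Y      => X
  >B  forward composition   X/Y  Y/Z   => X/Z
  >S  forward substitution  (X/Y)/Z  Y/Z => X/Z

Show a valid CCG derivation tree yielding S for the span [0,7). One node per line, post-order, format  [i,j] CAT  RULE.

[0,1] S/NP  lex  "built"
[1,2] (S\(S/NP))/S  lex  "no"
[2,3] ((S/NP)/PP)/N  lex  "a"
[3,4] N  lex  "plan"
[2,4] (S/NP)/PP  >  k=3
[4,5] PP  lex  "under"
[2,5] S/NP  >  k=4
[5,6] PP  lex  "in"
[6,7] NP\PP  lex  "cat"
[5,7] NP  <  k=6
[2,7] S  >  k=5
[1,7] S\(S/NP)  >  k=2
[0,7] S  <  k=1

[0,7] S   <
  [0,1] "built" : S/NP
  [1,7] S\(S/NP)   >
    [1,2] "no" : (S\(S/NP))/S
    [2,7] S   >
      [2,5] S/NP   >
        [2,4] (S/NP)/PP   >
          [2,3] "a" : ((S/NP)/PP)/N
          [3,4] "plan" : N
        [4,5] "under" : PP
      [5,7] NP   <
        [5,6] "in" : PP
        [6,7] "cat" : NP\PP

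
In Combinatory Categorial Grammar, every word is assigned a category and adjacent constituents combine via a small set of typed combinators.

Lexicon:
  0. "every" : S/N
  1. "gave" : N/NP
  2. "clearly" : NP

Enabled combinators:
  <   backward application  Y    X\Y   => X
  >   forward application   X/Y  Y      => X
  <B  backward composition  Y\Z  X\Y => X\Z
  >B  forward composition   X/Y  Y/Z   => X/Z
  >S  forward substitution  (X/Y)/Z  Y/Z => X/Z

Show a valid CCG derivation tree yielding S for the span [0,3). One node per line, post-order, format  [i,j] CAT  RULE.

[0,3] S   >
  [0,1] "every" : S/N
  [1,3] N   >
    [1,2] "gave" : N/NP
    [2,3] "clearly" : NP

[0,1] S/N  lex  "every"
[1,2] N/NP  lex  "gave"
[2,3] NP  lex  "clearly"
[1,3] N  >  k=2
[0,3] S  >  k=1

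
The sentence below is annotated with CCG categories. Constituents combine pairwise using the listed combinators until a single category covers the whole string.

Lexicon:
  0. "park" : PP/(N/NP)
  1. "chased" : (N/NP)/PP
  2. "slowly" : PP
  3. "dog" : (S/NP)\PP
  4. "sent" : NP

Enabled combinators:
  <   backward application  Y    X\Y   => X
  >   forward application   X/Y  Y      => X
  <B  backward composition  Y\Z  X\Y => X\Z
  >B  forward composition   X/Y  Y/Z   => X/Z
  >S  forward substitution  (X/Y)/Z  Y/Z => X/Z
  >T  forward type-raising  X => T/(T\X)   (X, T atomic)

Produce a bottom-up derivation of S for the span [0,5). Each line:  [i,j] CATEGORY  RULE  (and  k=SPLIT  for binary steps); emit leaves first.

[0,5] S   >
  [0,4] S/NP   <
    [0,3] PP   >
      [0,1] "park" : PP/(N/NP)
      [1,3] N/NP   >
        [1,2] "chased" : (N/NP)/PP
        [2,3] "slowly" : PP
    [3,4] "dog" : (S/NP)\PP
  [4,5] "sent" : NP

[0,1] PP/(N/NP)  lex  "park"
[1,2] (N/NP)/PP  lex  "chased"
[2,3] PP  lex  "slowly"
[1,3] N/NP  >  k=2
[0,3] PP  >  k=1
[3,4] (S/NP)\PP  lex  "dog"
[0,4] S/NP  <  k=3
[4,5] NP  lex  "sent"
[0,5] S  >  k=4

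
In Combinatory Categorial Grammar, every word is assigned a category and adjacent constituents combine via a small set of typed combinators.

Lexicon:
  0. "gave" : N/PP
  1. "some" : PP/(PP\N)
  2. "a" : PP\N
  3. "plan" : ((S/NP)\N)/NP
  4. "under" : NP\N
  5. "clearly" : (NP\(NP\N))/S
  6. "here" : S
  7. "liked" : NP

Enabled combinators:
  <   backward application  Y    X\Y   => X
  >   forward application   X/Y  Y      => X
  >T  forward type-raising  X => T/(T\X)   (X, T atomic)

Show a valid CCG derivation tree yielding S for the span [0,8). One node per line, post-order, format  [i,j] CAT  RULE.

[0,8] S   >
  [0,7] S/NP   <
    [0,3] N   >
      [0,1] "gave" : N/PP
      [1,3] PP   >
        [1,2] "some" : PP/(PP\N)
        [2,3] "a" : PP\N
    [3,7] (S/NP)\N   >
      [3,4] "plan" : ((S/NP)\N)/NP
      [4,7] NP   <
        [4,5] "under" : NP\N
        [5,7] NP\(NP\N)   >
          [5,6] "clearly" : (NP\(NP\N))/S
          [6,7] "here" : S
  [7,8] "liked" : NP

[0,1] N/PP  lex  "gave"
[1,2] PP/(PP\N)  lex  "some"
[2,3] PP\N  lex  "a"
[1,3] PP  >  k=2
[0,3] N  >  k=1
[3,4] ((S/NP)\N)/NP  lex  "plan"
[4,5] NP\N  lex  "under"
[5,6] (NP\(NP\N))/S  lex  "clearly"
[6,7] S  lex  "here"
[5,7] NP\(NP\N)  >  k=6
[4,7] NP  <  k=5
[3,7] (S/NP)\N  >  k=4
[0,7] S/NP  <  k=3
[7,8] NP  lex  "liked"
[0,8] S  >  k=7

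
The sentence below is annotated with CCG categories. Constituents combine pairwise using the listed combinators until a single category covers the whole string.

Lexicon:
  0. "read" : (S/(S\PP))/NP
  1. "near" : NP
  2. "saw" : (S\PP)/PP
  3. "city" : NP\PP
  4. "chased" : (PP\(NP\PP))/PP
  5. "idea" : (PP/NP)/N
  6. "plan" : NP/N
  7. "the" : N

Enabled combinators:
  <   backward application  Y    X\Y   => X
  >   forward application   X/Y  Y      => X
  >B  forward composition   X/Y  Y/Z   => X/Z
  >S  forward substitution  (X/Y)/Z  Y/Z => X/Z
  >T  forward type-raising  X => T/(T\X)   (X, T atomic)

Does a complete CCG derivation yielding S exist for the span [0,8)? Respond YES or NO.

[0,8] S   >
  [0,2] S/(S\PP)   >
    [0,1] "read" : (S/(S\PP))/NP
    [1,2] "near" : NP
  [2,8] S\PP   >
    [2,3] "saw" : (S\PP)/PP
    [3,8] PP   <
      [3,4] "city" : NP\PP
      [4,8] PP\(NP\PP)   >
        [4,5] "chased" : (PP\(NP\PP))/PP
        [5,8] PP   >
          [5,7] PP/N   >S
            [5,6] "idea" : (PP/NP)/N
            [6,7] "plan" : NP/N
          [7,8] "the" : N

YES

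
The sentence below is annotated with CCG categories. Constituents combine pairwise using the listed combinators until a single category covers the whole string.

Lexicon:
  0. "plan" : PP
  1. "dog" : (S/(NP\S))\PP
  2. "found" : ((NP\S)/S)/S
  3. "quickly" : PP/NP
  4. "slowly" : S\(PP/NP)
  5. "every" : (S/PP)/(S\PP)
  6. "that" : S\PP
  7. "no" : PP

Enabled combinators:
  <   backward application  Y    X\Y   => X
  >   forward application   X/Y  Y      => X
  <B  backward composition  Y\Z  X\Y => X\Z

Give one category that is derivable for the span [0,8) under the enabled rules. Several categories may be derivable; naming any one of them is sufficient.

S

[0,8] S   >
  [0,2] S/(NP\S)   <
    [0,1] "plan" : PP
    [1,2] "dog" : (S/(NP\S))\PP
  [2,8] NP\S   >
    [2,5] (NP\S)/S   >
      [2,3] "found" : ((NP\S)/S)/S
      [3,5] S   <
        [3,4] "quickly" : PP/NP
        [4,5] "slowly" : S\(PP/NP)
    [5,8] S   >
      [5,7] S/PP   >
        [5,6] "every" : (S/PP)/(S\PP)
        [6,7] "that" : S\PP
      [7,8] "no" : PP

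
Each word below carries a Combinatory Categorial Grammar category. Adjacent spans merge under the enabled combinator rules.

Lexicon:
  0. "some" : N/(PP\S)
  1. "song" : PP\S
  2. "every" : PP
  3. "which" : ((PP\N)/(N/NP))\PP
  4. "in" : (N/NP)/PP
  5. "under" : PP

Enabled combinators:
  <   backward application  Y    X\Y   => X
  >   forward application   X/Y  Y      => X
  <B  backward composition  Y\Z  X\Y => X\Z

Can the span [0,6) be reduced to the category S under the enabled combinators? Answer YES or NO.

NO

N/(PP\S) PP\S PP ((PP\N)/(N/NP))\PP (N/NP)/PP PP
CKY chart[0,6] = {PP}; S ∉ chart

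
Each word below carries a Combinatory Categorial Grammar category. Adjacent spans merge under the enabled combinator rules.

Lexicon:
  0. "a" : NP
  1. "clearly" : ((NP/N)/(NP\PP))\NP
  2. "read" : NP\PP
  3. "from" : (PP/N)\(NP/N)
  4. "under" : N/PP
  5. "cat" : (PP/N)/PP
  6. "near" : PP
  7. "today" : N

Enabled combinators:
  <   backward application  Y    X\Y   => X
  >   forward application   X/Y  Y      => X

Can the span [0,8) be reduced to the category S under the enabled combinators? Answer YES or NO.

NP ((NP/N)/(NP\PP))\NP NP\PP (PP/N)\(NP/N) N/PP (PP/N)/PP PP N
CKY chart[0,8] = {PP}; S ∉ chart

NO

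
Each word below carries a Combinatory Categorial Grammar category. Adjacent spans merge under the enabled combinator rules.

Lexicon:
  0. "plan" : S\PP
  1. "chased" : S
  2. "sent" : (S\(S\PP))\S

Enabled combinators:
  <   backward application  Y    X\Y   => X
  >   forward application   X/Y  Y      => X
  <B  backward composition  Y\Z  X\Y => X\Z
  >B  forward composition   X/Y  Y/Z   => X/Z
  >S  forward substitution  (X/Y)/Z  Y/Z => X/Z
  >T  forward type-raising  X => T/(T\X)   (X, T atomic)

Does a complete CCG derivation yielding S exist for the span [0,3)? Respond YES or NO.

YES

[0,3] S   <
  [0,1] "plan" : S\PP
  [1,3] S\(S\PP)   <
    [1,2] "chased" : S
    [2,3] "sent" : (S\(S\PP))\S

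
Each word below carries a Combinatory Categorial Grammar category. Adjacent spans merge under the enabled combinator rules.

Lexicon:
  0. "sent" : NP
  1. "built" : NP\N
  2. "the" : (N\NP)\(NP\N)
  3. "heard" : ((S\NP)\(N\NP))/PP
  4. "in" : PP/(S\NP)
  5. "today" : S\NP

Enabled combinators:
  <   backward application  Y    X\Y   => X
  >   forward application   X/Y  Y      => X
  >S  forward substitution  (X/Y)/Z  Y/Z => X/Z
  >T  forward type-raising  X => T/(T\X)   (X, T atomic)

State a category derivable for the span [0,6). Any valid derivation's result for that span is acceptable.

S

[0,6] S   <
  [0,1] "sent" : NP
  [1,6] S\NP   <
    [1,3] N\NP   <
      [1,2] "built" : NP\N
      [2,3] "the" : (N\NP)\(NP\N)
    [3,6] (S\NP)\(N\NP)   >
      [3,4] "heard" : ((S\NP)\(N\NP))/PP
      [4,6] PP   >
        [4,5] "in" : PP/(S\NP)
        [5,6] "today" : S\NP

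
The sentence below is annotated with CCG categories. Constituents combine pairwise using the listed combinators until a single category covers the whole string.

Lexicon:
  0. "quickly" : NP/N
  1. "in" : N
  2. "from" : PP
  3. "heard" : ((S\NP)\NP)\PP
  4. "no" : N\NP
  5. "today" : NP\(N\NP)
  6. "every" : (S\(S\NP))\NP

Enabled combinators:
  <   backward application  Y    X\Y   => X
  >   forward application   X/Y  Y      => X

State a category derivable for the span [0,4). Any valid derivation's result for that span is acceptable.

S\NP

[0,7] S   <
  [0,4] S\NP   <
    [0,2] NP   >
      [0,1] "quickly" : NP/N
      [1,2] "in" : N
    [2,4] (S\NP)\NP   <
      [2,3] "from" : PP
      [3,4] "heard" : ((S\NP)\NP)\PP
  [4,7] S\(S\NP)   <
    [4,6] NP   <
      [4,5] "no" : N\NP
      [5,6] "today" : NP\(N\NP)
    [6,7] "every" : (S\(S\NP))\NP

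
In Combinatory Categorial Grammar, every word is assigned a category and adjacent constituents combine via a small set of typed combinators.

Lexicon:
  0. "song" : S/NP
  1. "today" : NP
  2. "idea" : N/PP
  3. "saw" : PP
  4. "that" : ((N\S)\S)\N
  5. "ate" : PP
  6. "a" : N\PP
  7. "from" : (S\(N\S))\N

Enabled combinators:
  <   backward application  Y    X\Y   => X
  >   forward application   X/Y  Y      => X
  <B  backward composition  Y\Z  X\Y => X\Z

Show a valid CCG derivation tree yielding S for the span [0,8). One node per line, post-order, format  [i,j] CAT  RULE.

[0,8] S   <
  [0,5] N\S   <
    [0,2] S   >
      [0,1] "song" : S/NP
      [1,2] "today" : NP
    [2,5] (N\S)\S   <
      [2,4] N   >
        [2,3] "idea" : N/PP
        [3,4] "saw" : PP
      [4,5] "that" : ((N\S)\S)\N
  [5,8] S\(N\S)   <
    [5,7] N   <
      [5,6] "ate" : PP
      [6,7] "a" : N\PP
    [7,8] "from" : (S\(N\S))\N

[0,1] S/NP  lex  "song"
[1,2] NP  lex  "today"
[0,2] S  >  k=1
[2,3] N/PP  lex  "idea"
[3,4] PP  lex  "saw"
[2,4] N  >  k=3
[4,5] ((N\S)\S)\N  lex  "that"
[2,5] (N\S)\S  <  k=4
[0,5] N\S  <  k=2
[5,6] PP  lex  "ate"
[6,7] N\PP  lex  "a"
[5,7] N  <  k=6
[7,8] (S\(N\S))\N  lex  "from"
[5,8] S\(N\S)  <  k=7
[0,8] S  <  k=5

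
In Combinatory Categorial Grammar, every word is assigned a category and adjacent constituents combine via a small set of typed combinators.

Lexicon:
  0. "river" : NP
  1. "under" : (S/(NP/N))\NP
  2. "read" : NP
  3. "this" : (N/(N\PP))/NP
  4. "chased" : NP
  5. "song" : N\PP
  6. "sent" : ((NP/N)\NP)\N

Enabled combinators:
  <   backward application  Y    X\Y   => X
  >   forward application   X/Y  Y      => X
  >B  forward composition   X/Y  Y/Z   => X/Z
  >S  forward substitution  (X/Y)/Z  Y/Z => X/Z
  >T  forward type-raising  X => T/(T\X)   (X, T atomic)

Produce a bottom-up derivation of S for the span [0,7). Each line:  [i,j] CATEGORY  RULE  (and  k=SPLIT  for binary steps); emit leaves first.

[0,1] NP  lex  "river"
[1,2] (S/(NP/N))\NP  lex  "under"
[0,2] S/(NP/N)  <  k=1
[2,3] NP  lex  "read"
[3,4] (N/(N\PP))/NP  lex  "this"
[4,5] NP  lex  "chased"
[3,5] N/(N\PP)  >  k=4
[5,6] N\PP  lex  "song"
[3,6] N  >  k=5
[6,7] ((NP/N)\NP)\N  lex  "sent"
[3,7] (NP/N)\NP  <  k=6
[2,7] NP/N  <  k=3
[0,7] S  >  k=2

[0,7] S   >
  [0,2] S/(NP/N)   <
    [0,1] "river" : NP
    [1,2] "under" : (S/(NP/N))\NP
  [2,7] NP/N   <
    [2,3] "read" : NP
    [3,7] (NP/N)\NP   <
      [3,6] N   >
        [3,5] N/(N\PP)   >
          [3,4] "this" : (N/(N\PP))/NP
          [4,5] "chased" : NP
        [5,6] "song" : N\PP
      [6,7] "sent" : ((NP/N)\NP)\N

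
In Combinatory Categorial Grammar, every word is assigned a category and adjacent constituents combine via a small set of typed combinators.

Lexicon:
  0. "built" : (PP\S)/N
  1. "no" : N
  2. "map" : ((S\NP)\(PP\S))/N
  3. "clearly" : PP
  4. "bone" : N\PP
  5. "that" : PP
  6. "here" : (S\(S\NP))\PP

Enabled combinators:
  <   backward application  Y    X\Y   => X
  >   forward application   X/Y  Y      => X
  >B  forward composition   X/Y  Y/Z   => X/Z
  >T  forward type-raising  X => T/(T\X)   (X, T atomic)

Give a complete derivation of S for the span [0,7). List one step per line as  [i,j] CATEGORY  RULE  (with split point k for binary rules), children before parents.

[0,7] S   <
  [0,5] S\NP   <
    [0,2] PP\S   >
      [0,1] "built" : (PP\S)/N
      [1,2] "no" : N
    [2,5] (S\NP)\(PP\S)   >
      [2,3] "map" : ((S\NP)\(PP\S))/N
      [3,5] N   <
        [3,4] "clearly" : PP
        [4,5] "bone" : N\PP
  [5,7] S\(S\NP)   <
    [5,6] "that" : PP
    [6,7] "here" : (S\(S\NP))\PP

[0,1] (PP\S)/N  lex  "built"
[1,2] N  lex  "no"
[0,2] PP\S  >  k=1
[2,3] ((S\NP)\(PP\S))/N  lex  "map"
[3,4] PP  lex  "clearly"
[4,5] N\PP  lex  "bone"
[3,5] N  <  k=4
[2,5] (S\NP)\(PP\S)  >  k=3
[0,5] S\NP  <  k=2
[5,6] PP  lex  "that"
[6,7] (S\(S\NP))\PP  lex  "here"
[5,7] S\(S\NP)  <  k=6
[0,7] S  <  k=5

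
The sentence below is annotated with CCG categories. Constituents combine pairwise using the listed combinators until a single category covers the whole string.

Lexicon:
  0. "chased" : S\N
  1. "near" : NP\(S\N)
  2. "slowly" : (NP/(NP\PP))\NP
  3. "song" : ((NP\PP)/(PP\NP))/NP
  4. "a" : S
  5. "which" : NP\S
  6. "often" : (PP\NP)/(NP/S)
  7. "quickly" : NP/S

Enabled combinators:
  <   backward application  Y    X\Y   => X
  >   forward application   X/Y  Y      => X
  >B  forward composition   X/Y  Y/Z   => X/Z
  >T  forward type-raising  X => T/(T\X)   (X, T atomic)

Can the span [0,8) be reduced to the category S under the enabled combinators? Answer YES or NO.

NO

S\N NP\(S\N) (NP/(NP\PP))\NP ((NP\PP)/(PP\NP))/NP S NP\S (PP\NP)/(NP/S) NP/S
CKY chart[0,8] = {N/(N\NP), NP, NP/(NP\NP), PP/(PP\NP), S/(S\NP)}; S ∉ chart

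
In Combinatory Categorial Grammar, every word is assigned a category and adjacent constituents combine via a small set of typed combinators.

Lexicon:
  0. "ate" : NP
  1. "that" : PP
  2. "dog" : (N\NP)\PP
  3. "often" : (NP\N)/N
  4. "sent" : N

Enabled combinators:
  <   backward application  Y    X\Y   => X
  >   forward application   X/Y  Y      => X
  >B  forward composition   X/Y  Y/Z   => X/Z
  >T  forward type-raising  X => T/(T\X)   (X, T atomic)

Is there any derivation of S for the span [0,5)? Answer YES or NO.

NO

NP PP (N\NP)\PP (NP\N)/N N
CKY chart[0,5] = {N/(N\NP), NP, NP/(NP\NP), NP/(N\N), PP/(PP\NP), S/(S\NP)}; S ∉ chart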